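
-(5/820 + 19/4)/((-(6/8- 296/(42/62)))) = -16380/1502281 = -0.01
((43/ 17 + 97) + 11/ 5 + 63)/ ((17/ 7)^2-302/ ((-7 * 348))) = 119381052/ 4364155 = 27.35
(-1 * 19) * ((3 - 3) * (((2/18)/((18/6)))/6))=0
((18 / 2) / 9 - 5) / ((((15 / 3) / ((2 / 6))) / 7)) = -28 / 15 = -1.87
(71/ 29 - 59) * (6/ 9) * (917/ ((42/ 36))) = -29633.10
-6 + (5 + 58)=57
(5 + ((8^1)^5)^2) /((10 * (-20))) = -1073741829 /200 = -5368709.14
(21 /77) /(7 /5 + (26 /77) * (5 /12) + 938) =630 /2170339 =0.00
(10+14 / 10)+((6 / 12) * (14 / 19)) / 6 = 6533 / 570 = 11.46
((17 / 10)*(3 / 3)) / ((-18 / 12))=-17 / 15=-1.13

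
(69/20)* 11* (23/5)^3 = 9234753/2500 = 3693.90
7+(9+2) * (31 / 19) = 474 / 19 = 24.95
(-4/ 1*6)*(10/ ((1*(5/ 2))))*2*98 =-18816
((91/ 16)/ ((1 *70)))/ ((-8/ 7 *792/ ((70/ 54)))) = -637/ 5474304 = -0.00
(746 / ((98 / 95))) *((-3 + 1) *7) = -10124.29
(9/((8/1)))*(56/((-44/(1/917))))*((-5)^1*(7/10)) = 63/11528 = 0.01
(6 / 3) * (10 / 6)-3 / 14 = 131 / 42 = 3.12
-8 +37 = 29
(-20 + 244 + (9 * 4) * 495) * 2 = 36088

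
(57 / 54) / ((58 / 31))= 589 / 1044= 0.56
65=65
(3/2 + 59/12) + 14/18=259/36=7.19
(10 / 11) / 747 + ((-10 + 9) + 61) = 493030 / 8217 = 60.00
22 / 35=0.63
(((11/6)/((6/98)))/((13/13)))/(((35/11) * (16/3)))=847/480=1.76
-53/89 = -0.60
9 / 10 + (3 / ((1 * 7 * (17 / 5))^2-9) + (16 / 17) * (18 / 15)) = 482067 / 236912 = 2.03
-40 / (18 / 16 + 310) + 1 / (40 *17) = -215111 / 1692520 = -0.13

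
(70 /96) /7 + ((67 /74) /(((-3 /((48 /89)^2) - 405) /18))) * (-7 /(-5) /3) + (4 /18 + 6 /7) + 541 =32247904445377 /59479847280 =542.17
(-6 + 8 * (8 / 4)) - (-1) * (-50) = -40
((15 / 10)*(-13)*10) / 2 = -195 / 2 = -97.50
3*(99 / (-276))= -99 / 92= -1.08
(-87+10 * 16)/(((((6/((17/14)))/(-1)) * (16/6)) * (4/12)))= -3723/224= -16.62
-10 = -10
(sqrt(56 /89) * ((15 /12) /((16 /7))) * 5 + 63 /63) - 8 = -7 + 175 * sqrt(1246) /2848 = -4.83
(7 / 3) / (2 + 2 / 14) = 49 / 45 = 1.09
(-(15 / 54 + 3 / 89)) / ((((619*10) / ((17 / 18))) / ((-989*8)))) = 8389687 / 22311855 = 0.38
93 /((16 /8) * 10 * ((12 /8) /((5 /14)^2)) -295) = -465 /299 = -1.56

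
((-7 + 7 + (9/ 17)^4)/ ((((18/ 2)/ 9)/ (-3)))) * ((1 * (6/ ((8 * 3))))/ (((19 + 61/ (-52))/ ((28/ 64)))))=-199017/ 137642608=-0.00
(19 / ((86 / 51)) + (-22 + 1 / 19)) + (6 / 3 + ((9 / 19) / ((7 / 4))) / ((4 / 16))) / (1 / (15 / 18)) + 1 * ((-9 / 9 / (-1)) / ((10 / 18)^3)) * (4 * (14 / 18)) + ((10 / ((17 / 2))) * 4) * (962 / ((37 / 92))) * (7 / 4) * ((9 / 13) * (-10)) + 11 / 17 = -9943418439791 / 72917250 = -136365.79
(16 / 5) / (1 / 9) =28.80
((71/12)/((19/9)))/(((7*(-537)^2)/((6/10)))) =71/85229060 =0.00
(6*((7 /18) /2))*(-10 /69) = -35 /207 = -0.17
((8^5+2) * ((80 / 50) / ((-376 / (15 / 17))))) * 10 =-983100 / 799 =-1230.41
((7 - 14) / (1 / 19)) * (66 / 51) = -2926 / 17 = -172.12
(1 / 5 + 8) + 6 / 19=809 / 95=8.52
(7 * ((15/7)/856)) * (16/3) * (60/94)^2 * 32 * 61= 17568000/236363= 74.33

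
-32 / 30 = -16 / 15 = -1.07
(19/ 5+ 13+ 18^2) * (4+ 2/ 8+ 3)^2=179133/ 10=17913.30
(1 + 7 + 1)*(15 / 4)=135 / 4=33.75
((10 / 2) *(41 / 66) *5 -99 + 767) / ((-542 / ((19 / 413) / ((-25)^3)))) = 857147 / 230841187500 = 0.00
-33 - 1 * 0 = -33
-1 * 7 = -7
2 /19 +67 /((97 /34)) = 43476 /1843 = 23.59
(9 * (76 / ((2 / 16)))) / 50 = 109.44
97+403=500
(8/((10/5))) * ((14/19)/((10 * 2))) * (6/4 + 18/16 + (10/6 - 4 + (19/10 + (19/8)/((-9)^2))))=12593/38475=0.33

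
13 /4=3.25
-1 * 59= -59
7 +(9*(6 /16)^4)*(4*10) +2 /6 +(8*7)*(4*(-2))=-665929 /1536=-433.55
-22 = -22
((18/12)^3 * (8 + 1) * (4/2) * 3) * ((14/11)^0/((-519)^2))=81/119716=0.00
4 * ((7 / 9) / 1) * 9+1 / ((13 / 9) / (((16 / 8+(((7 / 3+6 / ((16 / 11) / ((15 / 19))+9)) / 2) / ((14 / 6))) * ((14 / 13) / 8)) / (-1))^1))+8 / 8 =66654667 / 2418728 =27.56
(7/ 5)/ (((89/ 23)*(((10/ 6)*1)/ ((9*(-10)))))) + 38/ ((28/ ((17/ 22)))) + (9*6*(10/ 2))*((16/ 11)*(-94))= -36934.85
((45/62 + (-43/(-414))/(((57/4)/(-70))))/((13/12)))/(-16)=-157715/12679992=-0.01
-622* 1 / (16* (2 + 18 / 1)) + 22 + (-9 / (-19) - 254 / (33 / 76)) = -56624597 / 100320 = -564.44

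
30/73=0.41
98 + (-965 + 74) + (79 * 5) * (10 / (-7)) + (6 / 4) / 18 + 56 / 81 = -1356.51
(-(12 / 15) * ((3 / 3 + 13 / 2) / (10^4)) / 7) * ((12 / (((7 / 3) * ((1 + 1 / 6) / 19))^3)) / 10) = -90003798 / 2573571875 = -0.03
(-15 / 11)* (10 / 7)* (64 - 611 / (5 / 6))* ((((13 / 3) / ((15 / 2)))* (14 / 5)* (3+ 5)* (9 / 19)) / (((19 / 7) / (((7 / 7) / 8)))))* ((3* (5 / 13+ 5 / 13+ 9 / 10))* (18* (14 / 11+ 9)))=340803.92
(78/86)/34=39/1462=0.03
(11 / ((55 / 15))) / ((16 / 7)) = 21 / 16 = 1.31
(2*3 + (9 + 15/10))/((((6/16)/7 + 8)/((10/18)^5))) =87500/807003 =0.11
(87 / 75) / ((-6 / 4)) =-58 / 75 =-0.77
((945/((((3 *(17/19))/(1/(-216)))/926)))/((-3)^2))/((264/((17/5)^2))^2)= -302537627/940896000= -0.32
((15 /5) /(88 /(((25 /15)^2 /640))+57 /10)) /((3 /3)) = 10 /67603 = 0.00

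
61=61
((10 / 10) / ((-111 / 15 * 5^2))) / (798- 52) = -1 / 138010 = -0.00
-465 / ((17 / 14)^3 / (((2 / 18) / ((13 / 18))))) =-2551920 / 63869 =-39.96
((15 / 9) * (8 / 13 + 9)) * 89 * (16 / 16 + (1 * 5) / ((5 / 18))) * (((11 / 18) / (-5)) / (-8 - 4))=2325125 / 8424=276.01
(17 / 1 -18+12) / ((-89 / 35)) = -385 / 89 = -4.33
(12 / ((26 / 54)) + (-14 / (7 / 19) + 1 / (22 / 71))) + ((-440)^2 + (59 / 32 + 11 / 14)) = 6201163923 / 32032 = 193592.78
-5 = -5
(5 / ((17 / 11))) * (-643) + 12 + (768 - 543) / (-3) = -36436 / 17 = -2143.29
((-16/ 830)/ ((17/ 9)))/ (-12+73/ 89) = 6408/ 7019725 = 0.00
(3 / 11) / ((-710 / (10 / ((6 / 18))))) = -9 / 781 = -0.01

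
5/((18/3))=5/6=0.83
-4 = -4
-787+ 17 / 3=-2344 / 3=-781.33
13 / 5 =2.60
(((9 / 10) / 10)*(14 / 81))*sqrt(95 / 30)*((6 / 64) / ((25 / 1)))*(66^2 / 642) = 0.00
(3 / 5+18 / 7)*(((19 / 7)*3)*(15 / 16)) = 18981 / 784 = 24.21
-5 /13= -0.38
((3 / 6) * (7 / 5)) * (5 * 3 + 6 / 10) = 273 / 25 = 10.92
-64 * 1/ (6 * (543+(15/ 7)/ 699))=-26096/ 1328457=-0.02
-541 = -541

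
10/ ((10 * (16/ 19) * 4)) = 19/ 64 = 0.30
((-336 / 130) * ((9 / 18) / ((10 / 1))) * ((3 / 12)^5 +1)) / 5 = -861 / 33280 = -0.03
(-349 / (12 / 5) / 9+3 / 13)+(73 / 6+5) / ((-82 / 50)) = -1519351 / 57564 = -26.39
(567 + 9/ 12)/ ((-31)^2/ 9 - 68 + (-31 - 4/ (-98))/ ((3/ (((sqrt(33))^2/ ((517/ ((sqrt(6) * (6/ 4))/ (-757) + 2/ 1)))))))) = 20943718929022795353/ 1381874706511404190 - 1459482211474371 * sqrt(6)/ 2763749413022808380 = 15.15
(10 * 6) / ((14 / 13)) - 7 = 341 / 7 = 48.71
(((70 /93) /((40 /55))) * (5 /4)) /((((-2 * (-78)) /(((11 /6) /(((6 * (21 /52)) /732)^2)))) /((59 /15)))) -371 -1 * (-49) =1624797943 /316386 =5135.49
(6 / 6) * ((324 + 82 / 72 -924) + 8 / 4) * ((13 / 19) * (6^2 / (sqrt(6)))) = -279331 * sqrt(6) / 114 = -6001.92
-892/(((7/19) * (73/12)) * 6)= -33896/511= -66.33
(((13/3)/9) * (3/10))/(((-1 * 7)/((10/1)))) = -0.21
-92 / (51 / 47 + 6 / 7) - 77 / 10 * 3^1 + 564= 3153671 / 6390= 493.53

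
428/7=61.14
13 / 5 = 2.60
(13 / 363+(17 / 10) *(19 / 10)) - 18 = -534851 / 36300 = -14.73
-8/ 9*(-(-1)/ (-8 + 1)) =8/ 63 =0.13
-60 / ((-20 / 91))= 273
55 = 55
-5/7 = -0.71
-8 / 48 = -0.17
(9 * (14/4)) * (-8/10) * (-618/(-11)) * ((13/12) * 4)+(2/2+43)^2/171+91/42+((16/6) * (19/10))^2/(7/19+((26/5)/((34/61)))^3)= -6121.53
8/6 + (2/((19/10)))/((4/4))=136/57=2.39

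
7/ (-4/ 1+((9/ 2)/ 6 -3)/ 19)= -532/ 313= -1.70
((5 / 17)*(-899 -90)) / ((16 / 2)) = -4945 / 136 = -36.36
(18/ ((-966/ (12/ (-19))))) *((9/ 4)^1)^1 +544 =1664177/ 3059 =544.03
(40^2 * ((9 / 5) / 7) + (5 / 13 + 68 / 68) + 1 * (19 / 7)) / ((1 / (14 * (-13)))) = -75626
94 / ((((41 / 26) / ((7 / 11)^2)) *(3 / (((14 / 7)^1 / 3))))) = 239512 / 44649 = 5.36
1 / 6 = 0.17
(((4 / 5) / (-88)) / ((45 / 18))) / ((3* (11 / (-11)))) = 1 / 825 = 0.00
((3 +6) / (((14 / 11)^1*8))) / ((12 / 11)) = 363 / 448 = 0.81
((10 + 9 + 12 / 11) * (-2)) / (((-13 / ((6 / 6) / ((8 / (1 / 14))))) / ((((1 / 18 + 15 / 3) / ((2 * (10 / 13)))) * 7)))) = 20111 / 31680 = 0.63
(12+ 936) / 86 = 474 / 43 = 11.02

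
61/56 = 1.09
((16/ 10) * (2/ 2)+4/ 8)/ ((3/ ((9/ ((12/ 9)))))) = 189/ 40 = 4.72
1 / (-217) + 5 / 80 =201 / 3472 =0.06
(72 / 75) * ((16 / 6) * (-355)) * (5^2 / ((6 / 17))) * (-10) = 1931200 / 3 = 643733.33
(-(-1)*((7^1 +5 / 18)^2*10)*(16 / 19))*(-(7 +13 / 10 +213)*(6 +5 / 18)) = -8582868218 / 13851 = -619656.94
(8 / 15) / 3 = 8 / 45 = 0.18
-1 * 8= -8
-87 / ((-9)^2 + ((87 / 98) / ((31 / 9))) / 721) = -63521542 / 59141007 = -1.07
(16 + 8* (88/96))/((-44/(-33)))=35/2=17.50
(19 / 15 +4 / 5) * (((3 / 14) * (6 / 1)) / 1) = 93 / 35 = 2.66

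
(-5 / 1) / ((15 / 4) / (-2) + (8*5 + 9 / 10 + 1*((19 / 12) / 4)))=-1200 / 9461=-0.13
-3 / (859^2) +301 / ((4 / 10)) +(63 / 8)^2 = 38464998457 / 47224384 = 814.52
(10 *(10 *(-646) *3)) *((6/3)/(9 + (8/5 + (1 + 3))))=-1938000/73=-26547.95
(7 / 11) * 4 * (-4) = -112 / 11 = -10.18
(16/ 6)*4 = 32/ 3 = 10.67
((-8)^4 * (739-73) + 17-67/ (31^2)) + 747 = 2622280633/ 961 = 2728699.93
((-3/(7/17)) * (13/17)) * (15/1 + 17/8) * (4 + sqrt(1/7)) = -5343/14- 5343 * sqrt(7)/392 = -417.70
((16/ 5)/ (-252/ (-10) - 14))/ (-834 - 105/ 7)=-2/ 5943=-0.00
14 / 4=7 / 2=3.50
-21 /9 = -7 /3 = -2.33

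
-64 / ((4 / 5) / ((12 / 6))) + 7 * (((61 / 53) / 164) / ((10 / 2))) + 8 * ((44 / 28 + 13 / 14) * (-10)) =-15645173 / 43460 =-359.99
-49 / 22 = -2.23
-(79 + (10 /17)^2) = -22931 /289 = -79.35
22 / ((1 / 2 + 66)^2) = 88 / 17689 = 0.00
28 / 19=1.47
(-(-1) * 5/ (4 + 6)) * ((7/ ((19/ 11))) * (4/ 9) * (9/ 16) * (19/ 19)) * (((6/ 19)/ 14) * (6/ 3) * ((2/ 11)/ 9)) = 1/ 2166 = 0.00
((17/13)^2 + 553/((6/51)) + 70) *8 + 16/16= 6452197/169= 38178.68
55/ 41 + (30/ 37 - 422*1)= -419.85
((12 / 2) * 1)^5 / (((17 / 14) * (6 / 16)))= 290304 / 17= 17076.71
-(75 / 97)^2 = -5625 / 9409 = -0.60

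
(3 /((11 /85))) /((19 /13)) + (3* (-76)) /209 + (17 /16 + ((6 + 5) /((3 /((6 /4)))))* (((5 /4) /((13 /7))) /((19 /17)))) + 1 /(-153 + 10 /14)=2623967 /137104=19.14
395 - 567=-172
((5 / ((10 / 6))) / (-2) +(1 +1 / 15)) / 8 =-13 / 240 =-0.05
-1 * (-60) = 60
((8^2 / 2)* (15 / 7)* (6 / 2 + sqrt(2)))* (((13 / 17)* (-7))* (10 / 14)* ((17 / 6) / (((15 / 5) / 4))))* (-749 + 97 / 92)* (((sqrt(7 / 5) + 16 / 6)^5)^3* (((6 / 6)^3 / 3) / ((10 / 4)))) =9541792* (sqrt(2) + 3)* (3* sqrt(35) + 40)^15 / 42300549810791015625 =263765804318946.58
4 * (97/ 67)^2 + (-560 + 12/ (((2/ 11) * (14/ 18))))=-14666962/ 31423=-466.76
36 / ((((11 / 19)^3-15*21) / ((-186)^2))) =-4271291352 / 1079627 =-3956.27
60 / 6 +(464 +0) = 474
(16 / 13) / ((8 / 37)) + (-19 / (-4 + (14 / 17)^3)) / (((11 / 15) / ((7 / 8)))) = 79174517 / 6447584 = 12.28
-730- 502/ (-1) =-228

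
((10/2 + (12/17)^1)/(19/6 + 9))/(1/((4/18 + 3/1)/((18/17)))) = 2813/1971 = 1.43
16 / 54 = 8 / 27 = 0.30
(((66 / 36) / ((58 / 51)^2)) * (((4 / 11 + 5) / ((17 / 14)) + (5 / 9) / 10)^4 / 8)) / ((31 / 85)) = 256857968708253125 / 1321093044919296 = 194.43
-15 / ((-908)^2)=-0.00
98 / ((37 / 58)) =5684 / 37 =153.62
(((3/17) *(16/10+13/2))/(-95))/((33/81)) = -6561/177650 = -0.04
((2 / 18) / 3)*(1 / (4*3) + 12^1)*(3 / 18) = 0.07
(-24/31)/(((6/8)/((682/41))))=-704/41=-17.17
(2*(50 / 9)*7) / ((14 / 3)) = 50 / 3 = 16.67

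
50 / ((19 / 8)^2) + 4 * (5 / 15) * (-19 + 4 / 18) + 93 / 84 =-4111651 / 272916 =-15.07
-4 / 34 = -2 / 17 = -0.12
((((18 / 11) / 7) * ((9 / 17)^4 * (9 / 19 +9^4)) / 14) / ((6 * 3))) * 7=408973374 / 122191223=3.35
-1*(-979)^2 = -958441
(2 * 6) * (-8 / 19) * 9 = -864 / 19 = -45.47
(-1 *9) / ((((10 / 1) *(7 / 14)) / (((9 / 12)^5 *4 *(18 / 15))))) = -6561 / 3200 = -2.05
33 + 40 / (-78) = 1267 / 39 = 32.49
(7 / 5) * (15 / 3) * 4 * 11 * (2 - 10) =-2464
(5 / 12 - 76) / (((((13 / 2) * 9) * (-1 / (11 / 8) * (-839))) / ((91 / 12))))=-69839 / 4349376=-0.02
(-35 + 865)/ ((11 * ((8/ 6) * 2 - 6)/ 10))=-226.36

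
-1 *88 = -88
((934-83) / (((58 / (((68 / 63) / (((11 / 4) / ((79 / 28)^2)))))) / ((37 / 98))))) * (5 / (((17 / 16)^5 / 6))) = 515140136468480 / 1343376736779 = 383.47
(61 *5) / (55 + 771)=305 / 826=0.37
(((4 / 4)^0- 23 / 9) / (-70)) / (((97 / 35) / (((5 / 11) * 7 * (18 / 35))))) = 14 / 1067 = 0.01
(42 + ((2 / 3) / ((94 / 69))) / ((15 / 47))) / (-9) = -653 / 135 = -4.84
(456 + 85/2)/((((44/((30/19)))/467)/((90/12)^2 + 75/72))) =478617.39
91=91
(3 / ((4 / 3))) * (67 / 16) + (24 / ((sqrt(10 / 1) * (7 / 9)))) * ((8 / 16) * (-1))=4.54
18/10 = 9/5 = 1.80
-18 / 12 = -3 / 2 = -1.50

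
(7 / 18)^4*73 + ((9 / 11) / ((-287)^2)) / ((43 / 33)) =620796489043 / 371811030192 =1.67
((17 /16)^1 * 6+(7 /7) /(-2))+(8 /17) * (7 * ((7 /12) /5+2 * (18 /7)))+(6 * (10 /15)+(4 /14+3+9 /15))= 443911 /14280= 31.09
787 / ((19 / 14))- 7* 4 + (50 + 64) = 12652 / 19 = 665.89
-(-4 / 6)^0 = -1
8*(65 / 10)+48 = 100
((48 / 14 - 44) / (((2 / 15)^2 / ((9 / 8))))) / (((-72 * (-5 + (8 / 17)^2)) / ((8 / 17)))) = -271575 / 77336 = -3.51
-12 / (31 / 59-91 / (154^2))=-2398704 / 104261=-23.01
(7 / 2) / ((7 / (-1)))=-1 / 2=-0.50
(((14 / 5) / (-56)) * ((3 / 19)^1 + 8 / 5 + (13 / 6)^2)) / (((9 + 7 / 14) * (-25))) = 22067 / 16245000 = 0.00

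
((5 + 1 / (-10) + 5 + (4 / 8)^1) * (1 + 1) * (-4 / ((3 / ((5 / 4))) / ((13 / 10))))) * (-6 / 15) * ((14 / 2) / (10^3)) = 0.13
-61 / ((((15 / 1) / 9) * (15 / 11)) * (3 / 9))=-2013 / 25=-80.52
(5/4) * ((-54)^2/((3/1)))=1215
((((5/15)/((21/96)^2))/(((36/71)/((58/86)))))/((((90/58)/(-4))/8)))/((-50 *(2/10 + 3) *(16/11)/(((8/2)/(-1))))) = -3.28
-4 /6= -2 /3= -0.67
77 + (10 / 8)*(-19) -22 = 125 / 4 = 31.25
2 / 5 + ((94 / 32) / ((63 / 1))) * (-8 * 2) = -0.35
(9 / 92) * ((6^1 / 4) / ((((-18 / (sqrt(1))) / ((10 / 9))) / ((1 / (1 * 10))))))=-1 / 1104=-0.00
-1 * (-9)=9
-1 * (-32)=32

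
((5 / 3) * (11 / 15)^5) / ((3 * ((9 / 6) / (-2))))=-644204 / 4100625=-0.16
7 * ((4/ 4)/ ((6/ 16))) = 56/ 3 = 18.67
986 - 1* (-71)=1057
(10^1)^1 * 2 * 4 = 80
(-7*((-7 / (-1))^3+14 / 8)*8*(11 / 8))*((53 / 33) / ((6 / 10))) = -71056.81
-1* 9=-9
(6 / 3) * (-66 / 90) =-22 / 15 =-1.47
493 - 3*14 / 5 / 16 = 19699 / 40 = 492.48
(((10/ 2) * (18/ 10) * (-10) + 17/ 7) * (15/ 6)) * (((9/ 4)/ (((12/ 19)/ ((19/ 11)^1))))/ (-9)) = 1106465/ 7392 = 149.68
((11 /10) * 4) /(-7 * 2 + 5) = -22 /45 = -0.49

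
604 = 604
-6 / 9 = -2 / 3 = -0.67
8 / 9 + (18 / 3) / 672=905 / 1008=0.90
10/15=2/3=0.67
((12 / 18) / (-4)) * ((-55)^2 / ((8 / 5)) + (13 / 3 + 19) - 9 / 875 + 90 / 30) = -40255909 / 126000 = -319.49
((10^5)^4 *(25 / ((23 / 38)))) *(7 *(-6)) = -3990000000000000000000000 / 23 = -173478260869565217391304.30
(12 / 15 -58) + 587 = 2649 / 5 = 529.80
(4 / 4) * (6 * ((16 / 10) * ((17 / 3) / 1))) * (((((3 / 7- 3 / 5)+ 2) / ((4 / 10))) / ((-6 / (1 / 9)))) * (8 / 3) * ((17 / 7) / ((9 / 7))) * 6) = -139.18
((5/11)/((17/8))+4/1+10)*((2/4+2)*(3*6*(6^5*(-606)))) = -563632940160/187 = -3014079893.90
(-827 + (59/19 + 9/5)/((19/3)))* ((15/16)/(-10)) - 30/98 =218360139/2830240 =77.15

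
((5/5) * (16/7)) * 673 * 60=646080/7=92297.14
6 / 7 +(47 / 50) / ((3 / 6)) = 479 / 175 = 2.74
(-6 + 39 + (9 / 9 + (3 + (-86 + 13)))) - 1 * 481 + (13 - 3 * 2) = -510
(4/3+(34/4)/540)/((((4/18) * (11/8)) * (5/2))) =1457/825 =1.77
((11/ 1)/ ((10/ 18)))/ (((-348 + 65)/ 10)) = -198/ 283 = -0.70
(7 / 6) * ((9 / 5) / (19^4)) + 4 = 5212861 / 1303210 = 4.00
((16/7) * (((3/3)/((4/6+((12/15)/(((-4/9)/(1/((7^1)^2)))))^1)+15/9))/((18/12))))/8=35/422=0.08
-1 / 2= -0.50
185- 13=172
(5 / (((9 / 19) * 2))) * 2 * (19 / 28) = 1805 / 252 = 7.16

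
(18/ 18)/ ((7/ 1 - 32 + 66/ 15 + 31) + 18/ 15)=5/ 58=0.09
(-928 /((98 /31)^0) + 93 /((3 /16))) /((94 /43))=-9288 /47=-197.62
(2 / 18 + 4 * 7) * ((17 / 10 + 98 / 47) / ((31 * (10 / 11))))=1650319 / 437100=3.78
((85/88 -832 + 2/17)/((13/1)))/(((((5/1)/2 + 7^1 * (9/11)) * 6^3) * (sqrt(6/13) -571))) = 0.00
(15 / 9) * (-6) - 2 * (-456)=902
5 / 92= 0.05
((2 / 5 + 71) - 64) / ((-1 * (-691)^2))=-0.00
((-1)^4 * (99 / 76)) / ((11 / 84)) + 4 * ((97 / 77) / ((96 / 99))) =16113 / 1064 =15.14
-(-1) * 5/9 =5/9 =0.56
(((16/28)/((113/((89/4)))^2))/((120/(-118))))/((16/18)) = -1402017/57205120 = -0.02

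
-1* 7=-7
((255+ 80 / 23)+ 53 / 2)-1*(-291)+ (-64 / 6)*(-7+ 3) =85373 / 138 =618.64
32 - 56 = -24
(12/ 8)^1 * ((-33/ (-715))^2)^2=243/ 35701250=0.00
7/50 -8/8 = -43/50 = -0.86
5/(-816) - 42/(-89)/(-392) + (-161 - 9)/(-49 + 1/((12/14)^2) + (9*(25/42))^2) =15232487677/1698457488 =8.97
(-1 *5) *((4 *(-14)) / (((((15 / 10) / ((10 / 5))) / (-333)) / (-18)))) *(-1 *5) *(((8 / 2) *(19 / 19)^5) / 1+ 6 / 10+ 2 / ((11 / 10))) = -789929280 / 11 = -71811752.73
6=6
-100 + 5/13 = -1295/13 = -99.62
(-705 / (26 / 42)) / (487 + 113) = -987 / 520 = -1.90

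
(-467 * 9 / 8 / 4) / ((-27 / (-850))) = -198475 / 48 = -4134.90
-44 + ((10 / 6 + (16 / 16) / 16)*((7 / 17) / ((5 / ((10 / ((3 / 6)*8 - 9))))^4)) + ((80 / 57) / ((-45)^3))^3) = -838202260331619940157 / 19057946320772015625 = -43.98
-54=-54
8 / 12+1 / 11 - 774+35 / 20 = -101837 / 132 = -771.49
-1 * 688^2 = -473344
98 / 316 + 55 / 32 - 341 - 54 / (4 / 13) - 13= -1333447 / 2528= -527.47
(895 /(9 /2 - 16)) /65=-1.20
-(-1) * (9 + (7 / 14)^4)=145 / 16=9.06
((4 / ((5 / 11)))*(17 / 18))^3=52313624 / 91125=574.09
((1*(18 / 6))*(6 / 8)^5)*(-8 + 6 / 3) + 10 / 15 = -5537 / 1536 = -3.60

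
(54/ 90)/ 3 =1/ 5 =0.20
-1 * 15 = -15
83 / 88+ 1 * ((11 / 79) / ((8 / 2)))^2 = 1037337 / 1098416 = 0.94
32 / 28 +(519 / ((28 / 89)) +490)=59943 / 28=2140.82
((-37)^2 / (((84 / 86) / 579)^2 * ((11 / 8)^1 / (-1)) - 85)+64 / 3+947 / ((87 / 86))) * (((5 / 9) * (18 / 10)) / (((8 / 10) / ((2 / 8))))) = 399536167559865 / 1358183530244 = 294.17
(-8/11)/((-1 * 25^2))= 8/6875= 0.00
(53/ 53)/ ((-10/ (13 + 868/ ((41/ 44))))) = -7745/ 82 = -94.45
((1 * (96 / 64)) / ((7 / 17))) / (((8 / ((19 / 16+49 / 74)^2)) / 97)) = 5931576675 / 39251968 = 151.12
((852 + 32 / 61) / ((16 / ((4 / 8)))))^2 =169026001 / 238144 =709.76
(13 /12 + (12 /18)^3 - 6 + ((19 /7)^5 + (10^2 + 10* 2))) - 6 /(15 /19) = 2315277667 /9075780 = 255.11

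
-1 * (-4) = 4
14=14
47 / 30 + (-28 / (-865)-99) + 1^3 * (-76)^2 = 29471929 / 5190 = 5678.60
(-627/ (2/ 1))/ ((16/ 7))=-4389/ 32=-137.16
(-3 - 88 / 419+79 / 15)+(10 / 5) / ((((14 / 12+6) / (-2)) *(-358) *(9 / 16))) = 99625502 / 48375645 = 2.06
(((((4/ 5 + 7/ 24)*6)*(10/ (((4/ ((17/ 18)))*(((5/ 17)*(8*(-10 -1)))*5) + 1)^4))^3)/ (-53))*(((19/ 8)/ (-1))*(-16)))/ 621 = -84488774290206903065768174751416900/ 8033642381515563766730907836788300834020793733204822168616864537873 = -0.00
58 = 58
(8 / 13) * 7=56 / 13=4.31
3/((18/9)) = 3/2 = 1.50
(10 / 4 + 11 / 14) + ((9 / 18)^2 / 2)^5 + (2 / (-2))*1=524295 / 229376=2.29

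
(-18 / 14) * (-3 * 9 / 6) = 81 / 14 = 5.79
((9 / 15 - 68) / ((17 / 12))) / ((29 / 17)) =-4044 / 145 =-27.89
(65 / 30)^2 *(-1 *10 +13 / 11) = -16393 / 396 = -41.40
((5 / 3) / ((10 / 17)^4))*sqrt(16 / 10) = 83521*sqrt(10) / 15000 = 17.61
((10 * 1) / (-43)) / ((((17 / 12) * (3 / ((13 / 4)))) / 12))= -2.13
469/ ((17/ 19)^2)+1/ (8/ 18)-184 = 467133/ 1156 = 404.09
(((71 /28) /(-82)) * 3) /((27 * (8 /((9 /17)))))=-71 /312256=-0.00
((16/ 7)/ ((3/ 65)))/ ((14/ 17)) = 8840/ 147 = 60.14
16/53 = 0.30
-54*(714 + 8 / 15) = -192924 / 5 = -38584.80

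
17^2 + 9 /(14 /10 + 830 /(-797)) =314.10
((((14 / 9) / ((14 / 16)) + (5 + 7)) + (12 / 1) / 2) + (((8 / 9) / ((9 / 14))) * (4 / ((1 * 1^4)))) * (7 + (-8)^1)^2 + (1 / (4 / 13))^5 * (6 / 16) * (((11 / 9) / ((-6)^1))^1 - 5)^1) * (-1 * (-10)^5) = -2829414990625 / 41472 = -68224705.60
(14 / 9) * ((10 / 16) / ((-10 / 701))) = -4907 / 72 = -68.15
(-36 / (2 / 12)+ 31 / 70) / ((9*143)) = -15089 / 90090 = -0.17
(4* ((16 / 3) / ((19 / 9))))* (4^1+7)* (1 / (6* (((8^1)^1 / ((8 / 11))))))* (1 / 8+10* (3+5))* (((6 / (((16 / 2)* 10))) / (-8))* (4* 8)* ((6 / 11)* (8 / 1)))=-184608 / 1045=-176.66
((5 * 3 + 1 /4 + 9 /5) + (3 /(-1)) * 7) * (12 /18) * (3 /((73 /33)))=-2607 /730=-3.57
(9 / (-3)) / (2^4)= -3 / 16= -0.19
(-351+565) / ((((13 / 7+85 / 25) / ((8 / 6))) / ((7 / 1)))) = 26215 / 69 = 379.93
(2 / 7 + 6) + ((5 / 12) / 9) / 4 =19043 / 3024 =6.30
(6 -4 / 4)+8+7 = 20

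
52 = 52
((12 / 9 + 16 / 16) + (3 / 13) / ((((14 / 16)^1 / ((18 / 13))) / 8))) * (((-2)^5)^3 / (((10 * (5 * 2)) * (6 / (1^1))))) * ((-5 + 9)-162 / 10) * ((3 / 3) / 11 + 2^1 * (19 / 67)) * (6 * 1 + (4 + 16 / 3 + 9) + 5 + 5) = 46553709359104 / 588512925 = 79103.97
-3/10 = -0.30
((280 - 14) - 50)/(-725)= -216/725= -0.30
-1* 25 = -25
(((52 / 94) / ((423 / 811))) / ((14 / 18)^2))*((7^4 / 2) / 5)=4649463 / 11045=420.96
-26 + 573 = 547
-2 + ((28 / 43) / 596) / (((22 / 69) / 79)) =-243751 / 140954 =-1.73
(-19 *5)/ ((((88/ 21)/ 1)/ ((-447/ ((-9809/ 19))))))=-19.63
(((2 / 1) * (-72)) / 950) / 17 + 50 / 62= 199643 / 250325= 0.80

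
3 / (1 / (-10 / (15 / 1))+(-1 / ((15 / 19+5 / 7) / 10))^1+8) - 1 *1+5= -16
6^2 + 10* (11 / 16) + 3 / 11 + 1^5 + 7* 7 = 8197 / 88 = 93.15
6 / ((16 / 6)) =9 / 4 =2.25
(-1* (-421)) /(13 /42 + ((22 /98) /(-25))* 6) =3094350 /1879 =1646.81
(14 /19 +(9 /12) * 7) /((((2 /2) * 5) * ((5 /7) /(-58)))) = -18473 /190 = -97.23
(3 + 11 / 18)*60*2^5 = 20800 / 3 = 6933.33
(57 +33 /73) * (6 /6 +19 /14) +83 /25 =1772438 /12775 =138.74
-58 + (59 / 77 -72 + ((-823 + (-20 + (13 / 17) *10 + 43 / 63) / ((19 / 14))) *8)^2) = 28799680213795769 / 650699973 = 44259538.05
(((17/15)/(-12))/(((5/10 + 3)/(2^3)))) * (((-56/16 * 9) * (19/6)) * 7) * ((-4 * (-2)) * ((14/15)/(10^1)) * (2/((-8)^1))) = -31654/1125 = -28.14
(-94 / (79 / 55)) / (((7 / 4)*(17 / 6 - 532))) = 24816 / 351155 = 0.07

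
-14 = -14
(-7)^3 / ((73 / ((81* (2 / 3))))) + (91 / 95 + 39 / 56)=-97894567 / 388360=-252.07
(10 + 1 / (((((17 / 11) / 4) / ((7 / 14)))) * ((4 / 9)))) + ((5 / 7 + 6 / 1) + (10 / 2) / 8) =19279 / 952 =20.25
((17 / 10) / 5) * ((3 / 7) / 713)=51 / 249550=0.00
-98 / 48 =-49 / 24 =-2.04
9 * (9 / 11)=81 / 11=7.36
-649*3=-1947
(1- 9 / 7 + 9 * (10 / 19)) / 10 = 296 / 665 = 0.45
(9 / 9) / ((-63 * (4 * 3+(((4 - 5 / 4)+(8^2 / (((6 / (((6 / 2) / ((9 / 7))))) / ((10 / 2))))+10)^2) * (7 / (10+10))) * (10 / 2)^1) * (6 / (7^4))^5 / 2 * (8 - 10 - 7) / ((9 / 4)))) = 11398895185373143 / 4429791612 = 2573235.08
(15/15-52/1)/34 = -3/2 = -1.50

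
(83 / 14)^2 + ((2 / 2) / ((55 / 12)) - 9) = 284227 / 10780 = 26.37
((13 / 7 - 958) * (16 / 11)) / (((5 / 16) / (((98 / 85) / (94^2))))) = -5996928 / 10327075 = -0.58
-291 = -291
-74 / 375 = -0.20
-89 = -89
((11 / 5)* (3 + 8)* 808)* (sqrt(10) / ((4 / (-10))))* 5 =-244420* sqrt(10) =-772923.91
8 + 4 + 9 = 21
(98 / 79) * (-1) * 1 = -1.24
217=217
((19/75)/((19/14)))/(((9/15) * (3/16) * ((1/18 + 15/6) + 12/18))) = 224/435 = 0.51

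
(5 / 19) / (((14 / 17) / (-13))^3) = -53969305 / 52136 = -1035.16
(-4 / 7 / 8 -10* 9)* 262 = -165191 / 7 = -23598.71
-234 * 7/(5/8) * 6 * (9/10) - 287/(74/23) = -26346817/1850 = -14241.52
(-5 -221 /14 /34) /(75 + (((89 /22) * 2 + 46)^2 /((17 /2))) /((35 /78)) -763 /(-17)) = -314721 /51087064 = -0.01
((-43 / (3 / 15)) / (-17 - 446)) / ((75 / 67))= 2881 / 6945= 0.41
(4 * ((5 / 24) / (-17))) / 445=-1 / 9078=-0.00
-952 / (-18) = 476 / 9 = 52.89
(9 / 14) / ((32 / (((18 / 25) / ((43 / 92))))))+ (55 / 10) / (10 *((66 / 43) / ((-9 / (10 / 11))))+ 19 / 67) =-2841299313 / 659129800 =-4.31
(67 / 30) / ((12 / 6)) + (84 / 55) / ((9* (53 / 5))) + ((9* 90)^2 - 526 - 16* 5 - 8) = 7642979967 / 11660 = 655487.13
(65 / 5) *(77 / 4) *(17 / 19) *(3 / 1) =51051 / 76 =671.72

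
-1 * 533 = -533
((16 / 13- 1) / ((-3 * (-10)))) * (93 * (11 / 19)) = 1023 / 2470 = 0.41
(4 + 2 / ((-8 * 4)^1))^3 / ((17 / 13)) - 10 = 36.68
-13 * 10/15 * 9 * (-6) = 468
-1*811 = -811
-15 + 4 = -11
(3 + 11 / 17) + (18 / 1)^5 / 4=8030726 / 17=472395.65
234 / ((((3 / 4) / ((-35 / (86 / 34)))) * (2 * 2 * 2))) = -23205 / 43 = -539.65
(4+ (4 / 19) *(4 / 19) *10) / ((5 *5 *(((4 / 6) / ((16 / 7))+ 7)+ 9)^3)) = 22173696 / 539482650775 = 0.00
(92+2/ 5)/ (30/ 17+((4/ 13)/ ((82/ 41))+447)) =14586/ 70865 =0.21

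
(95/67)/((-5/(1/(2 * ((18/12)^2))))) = -38/603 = -0.06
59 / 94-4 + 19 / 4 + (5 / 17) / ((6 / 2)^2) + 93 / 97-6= -10130597 / 2790108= -3.63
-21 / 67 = -0.31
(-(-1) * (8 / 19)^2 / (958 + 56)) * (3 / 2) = 16 / 61009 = 0.00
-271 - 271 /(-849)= -229808 /849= -270.68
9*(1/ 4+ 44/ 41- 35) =-49707/ 164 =-303.09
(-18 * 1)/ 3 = -6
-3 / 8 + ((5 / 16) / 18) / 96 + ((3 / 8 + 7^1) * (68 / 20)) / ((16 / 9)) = 1898017 / 138240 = 13.73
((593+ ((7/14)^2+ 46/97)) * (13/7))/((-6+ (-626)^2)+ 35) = 598949/212882796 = 0.00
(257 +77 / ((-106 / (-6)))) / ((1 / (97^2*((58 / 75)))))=7559341144 / 3975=1901721.04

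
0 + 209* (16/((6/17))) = 28424/3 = 9474.67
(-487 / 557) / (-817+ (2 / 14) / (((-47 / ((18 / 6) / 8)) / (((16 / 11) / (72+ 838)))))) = 801916115 / 749337095176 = 0.00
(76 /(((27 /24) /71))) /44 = 10792 /99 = 109.01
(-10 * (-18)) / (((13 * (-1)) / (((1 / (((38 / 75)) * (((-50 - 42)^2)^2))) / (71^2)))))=-3375 / 44600010855296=-0.00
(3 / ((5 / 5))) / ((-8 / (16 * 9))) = -54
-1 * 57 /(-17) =57 /17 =3.35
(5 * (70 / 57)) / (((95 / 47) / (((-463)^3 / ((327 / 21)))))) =-2285793066410 / 118047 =-19363415.13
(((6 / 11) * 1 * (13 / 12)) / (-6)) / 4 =-13 / 528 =-0.02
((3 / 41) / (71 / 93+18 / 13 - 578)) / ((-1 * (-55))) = -3627 / 1569942275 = -0.00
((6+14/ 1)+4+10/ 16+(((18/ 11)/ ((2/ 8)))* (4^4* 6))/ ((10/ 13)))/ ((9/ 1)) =5761619/ 3960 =1454.95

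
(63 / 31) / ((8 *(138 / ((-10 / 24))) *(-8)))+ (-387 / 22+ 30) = 49830529 / 4015616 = 12.41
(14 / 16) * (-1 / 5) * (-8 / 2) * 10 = 7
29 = 29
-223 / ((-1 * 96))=2.32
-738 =-738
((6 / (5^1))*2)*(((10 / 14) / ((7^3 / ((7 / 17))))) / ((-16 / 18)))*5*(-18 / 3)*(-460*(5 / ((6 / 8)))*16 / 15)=-1324800 / 5831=-227.20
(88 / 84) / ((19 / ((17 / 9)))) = 374 / 3591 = 0.10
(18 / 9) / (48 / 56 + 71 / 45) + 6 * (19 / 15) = 32296 / 3835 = 8.42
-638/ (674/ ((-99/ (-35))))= -31581/ 11795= -2.68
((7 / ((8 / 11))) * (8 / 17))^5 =2706784157 / 1419857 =1906.38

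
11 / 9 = 1.22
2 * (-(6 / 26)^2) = -18 / 169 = -0.11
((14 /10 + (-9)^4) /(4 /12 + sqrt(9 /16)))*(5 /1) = 30288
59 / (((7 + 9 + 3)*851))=59 / 16169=0.00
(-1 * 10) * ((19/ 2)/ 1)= -95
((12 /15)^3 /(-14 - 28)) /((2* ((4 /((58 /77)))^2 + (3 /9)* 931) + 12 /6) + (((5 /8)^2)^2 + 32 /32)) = -110231552 /6150832053625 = -0.00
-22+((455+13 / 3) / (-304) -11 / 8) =-2837 / 114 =-24.89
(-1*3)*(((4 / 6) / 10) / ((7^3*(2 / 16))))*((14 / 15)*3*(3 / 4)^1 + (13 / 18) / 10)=-782 / 77175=-0.01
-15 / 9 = -5 / 3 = -1.67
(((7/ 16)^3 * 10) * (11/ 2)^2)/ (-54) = -207515/ 442368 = -0.47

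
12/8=3/2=1.50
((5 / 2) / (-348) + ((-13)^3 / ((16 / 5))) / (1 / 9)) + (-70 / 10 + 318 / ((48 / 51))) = -8140687 / 1392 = -5848.19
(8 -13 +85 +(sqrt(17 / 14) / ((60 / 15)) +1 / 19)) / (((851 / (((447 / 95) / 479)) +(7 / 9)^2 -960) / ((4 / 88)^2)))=12069 * sqrt(238) / 28025249944384 +18356949 / 9508566945416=0.00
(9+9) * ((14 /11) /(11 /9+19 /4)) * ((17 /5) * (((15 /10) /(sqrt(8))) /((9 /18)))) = 115668 * sqrt(2) /11825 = 13.83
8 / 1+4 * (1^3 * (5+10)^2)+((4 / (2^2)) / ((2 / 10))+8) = 921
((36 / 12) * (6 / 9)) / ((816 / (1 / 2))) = 0.00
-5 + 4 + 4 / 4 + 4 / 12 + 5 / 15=2 / 3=0.67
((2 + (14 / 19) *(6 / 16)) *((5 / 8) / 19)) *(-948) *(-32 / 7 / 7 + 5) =-43666065 / 141512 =-308.57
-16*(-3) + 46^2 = 2164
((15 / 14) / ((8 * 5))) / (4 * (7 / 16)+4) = 3 / 644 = 0.00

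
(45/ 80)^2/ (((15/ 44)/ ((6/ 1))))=891/ 160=5.57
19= 19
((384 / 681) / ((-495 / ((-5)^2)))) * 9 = -640 / 2497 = -0.26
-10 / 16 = -5 / 8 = -0.62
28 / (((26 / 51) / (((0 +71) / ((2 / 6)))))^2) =4887771.50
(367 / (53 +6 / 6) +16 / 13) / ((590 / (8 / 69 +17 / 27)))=22687 / 2236572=0.01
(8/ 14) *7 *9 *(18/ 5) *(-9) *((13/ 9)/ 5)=-8424/ 25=-336.96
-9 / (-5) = 9 / 5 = 1.80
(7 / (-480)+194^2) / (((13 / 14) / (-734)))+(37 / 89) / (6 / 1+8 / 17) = -29749798.87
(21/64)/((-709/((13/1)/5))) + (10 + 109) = 26998447/226880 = 119.00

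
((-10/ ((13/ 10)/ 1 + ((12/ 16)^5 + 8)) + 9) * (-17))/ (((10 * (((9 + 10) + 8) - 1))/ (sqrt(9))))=-6600743/ 4232020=-1.56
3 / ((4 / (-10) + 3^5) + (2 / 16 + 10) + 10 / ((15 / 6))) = 40 / 3423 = 0.01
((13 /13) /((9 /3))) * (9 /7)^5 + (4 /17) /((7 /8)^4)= 449299 /285719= 1.57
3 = 3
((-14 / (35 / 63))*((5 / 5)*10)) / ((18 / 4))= -56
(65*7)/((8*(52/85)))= 2975/32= 92.97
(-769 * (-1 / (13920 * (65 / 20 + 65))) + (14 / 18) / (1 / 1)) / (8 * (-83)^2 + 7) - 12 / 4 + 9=5512145057 / 918688680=6.00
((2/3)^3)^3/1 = 0.03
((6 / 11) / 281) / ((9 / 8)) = 16 / 9273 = 0.00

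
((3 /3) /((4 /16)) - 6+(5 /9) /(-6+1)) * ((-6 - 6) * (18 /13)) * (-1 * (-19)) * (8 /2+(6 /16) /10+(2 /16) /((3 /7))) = 375079 /130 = 2885.22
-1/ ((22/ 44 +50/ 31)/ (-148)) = 9176/ 131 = 70.05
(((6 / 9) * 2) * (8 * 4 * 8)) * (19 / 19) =1024 / 3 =341.33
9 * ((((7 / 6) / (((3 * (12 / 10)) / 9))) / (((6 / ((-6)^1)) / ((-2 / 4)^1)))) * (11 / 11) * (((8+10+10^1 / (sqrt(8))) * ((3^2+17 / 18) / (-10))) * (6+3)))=-33831 / 16 - 18795 * sqrt(2) / 64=-2529.75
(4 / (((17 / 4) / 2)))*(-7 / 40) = -28 / 85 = -0.33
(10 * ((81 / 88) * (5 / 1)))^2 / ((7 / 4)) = 4100625 / 3388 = 1210.34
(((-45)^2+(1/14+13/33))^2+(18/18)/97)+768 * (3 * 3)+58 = 85082952684229/20704068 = 4109479.97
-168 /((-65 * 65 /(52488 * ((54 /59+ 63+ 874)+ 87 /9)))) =492989970816 /249275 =1977695.20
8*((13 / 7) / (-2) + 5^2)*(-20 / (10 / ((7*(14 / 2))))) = -18872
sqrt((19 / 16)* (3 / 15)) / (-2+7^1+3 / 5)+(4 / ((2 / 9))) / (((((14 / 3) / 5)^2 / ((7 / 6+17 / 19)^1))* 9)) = sqrt(95) / 112+17625 / 3724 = 4.82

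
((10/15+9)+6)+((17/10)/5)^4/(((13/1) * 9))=11456333521/731250000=15.67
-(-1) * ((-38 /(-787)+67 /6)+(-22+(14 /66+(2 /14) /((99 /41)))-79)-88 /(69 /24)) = -3013630597 /25087986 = -120.12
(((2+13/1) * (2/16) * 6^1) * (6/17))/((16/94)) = 6345/272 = 23.33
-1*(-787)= 787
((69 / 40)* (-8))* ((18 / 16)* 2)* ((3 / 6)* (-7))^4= -1491021 / 320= -4659.44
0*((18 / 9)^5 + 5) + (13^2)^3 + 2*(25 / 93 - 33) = 448887149 / 93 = 4826743.54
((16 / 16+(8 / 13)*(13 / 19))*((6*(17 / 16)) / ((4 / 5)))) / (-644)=-6885 / 391552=-0.02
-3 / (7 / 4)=-12 / 7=-1.71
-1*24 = -24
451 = 451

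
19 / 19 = 1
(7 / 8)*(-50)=-175 / 4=-43.75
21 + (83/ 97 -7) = 1441/ 97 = 14.86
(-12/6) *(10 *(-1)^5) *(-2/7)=-40/7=-5.71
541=541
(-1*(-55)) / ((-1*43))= -55 / 43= -1.28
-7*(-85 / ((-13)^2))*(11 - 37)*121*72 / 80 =-9968.54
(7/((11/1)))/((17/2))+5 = 949/187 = 5.07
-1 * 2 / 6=-1 / 3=-0.33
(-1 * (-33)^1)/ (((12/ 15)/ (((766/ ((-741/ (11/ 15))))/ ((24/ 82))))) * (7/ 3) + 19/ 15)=85502835/ 1414607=60.44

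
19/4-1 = 15/4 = 3.75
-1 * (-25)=25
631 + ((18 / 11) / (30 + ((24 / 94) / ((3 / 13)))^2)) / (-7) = 1675599988 / 2655499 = 630.99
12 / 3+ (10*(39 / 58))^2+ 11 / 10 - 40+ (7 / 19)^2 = 31725591 / 3036010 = 10.45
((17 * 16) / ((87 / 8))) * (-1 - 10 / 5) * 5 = -10880 / 29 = -375.17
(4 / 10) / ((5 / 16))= 32 / 25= 1.28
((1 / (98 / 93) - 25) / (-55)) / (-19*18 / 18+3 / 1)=-2357 / 86240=-0.03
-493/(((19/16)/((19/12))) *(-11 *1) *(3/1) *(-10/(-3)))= 986/165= 5.98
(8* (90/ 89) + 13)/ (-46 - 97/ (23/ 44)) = -43171/ 474014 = -0.09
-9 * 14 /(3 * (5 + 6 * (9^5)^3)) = -42 /1235346792567899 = -0.00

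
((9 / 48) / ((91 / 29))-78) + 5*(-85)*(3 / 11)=-3104691 / 16016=-193.85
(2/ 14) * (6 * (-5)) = -30/ 7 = -4.29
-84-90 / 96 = -84.94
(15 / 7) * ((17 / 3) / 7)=85 / 49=1.73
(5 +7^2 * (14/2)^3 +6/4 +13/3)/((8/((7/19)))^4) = 242277707/3202768896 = 0.08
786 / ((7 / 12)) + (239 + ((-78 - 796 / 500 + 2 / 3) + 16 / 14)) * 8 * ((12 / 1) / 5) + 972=23689772 / 4375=5414.81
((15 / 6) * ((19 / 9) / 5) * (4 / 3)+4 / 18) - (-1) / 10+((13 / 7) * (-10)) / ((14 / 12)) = -187717 / 13230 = -14.19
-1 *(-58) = 58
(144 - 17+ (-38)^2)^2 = 2468041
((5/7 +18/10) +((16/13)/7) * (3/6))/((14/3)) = 1776/3185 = 0.56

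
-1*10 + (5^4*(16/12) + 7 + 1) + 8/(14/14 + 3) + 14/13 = 32542/39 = 834.41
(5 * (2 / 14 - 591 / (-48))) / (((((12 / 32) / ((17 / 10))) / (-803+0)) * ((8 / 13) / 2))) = -82520295 / 112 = -736788.35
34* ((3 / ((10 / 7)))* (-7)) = -2499 / 5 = -499.80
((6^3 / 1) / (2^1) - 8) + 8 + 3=111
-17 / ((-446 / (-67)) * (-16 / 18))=2.87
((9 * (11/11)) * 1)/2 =9/2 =4.50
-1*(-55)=55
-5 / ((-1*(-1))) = -5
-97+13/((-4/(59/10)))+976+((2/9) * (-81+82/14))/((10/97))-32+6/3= 1682983/2520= 667.85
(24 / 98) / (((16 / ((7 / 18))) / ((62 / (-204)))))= -31 / 17136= -0.00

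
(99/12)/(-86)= -33/344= -0.10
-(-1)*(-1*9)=-9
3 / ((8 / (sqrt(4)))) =3 / 4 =0.75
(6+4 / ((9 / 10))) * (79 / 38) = 21.71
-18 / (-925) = 18 / 925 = 0.02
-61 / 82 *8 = -244 / 41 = -5.95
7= 7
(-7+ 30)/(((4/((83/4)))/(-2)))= -1909/8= -238.62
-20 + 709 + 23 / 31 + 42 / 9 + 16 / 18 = 193988 / 279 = 695.30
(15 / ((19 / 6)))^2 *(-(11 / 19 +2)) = -396900 / 6859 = -57.87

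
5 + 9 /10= 59 /10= 5.90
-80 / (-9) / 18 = 40 / 81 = 0.49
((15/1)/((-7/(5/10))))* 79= -1185/14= -84.64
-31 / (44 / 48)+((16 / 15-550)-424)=-166114 / 165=-1006.75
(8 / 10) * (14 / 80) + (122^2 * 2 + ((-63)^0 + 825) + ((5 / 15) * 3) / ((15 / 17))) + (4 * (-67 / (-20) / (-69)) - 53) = 35123391 / 1150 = 30542.08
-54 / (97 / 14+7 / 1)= -252 / 65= -3.88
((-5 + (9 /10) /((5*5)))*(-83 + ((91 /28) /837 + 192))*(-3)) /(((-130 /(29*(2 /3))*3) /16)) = -5253602242 /4080375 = -1287.53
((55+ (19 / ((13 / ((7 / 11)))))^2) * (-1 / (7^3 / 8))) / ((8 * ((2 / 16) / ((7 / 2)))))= -4.56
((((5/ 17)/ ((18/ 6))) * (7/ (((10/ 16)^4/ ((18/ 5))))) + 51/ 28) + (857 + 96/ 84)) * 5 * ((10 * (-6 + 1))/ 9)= -260656271/ 10710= -24337.65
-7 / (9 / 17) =-119 / 9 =-13.22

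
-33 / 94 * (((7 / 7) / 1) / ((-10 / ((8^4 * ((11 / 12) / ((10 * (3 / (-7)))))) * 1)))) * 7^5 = -1822147712 / 3525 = -516921.34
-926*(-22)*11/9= 24899.11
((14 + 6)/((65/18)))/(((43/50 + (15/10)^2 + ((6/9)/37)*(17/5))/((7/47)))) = 5594400/21507811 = 0.26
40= 40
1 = 1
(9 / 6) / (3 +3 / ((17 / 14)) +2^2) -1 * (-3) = 1017 / 322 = 3.16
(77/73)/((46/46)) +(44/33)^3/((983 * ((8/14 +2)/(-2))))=18360209/17437437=1.05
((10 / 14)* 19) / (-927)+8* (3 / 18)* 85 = 735325 / 6489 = 113.32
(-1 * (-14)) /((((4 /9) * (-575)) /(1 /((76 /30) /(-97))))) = 18333 /8740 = 2.10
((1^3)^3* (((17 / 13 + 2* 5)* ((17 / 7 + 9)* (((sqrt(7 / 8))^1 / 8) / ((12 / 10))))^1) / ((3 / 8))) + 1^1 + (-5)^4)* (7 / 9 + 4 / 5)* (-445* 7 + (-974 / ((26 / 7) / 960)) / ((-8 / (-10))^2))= -45814892354 / 117-25615355150* sqrt(14) / 4563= -412584853.08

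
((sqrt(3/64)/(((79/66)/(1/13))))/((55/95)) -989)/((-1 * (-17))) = -989/17+57 * sqrt(3)/69836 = -58.18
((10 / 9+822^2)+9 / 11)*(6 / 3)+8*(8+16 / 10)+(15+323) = 669134396 / 495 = 1351786.66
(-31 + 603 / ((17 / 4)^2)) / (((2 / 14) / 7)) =33761 / 289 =116.82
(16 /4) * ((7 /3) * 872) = 24416 /3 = 8138.67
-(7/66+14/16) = -259/264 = -0.98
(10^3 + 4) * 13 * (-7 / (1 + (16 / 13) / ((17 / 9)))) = -20191444 / 365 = -55319.02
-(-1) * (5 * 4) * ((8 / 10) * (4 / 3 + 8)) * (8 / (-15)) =-3584 / 45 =-79.64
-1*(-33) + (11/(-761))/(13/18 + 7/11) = 6753219/204709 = 32.99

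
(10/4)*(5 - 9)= -10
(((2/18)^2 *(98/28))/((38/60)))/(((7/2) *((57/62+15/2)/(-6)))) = -620/44631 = -0.01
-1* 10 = -10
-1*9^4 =-6561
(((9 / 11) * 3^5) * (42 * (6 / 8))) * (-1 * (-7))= 43839.41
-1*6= -6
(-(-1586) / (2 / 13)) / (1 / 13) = 134017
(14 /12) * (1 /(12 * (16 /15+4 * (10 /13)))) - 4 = -77113 /19392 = -3.98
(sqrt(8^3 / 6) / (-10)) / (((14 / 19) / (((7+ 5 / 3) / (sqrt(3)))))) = -1976 / 315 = -6.27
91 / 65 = 7 / 5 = 1.40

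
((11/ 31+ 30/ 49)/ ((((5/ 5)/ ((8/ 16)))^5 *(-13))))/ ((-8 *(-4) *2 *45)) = -113/ 139991040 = -0.00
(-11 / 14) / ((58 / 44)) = -121 / 203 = -0.60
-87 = -87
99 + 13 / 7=706 / 7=100.86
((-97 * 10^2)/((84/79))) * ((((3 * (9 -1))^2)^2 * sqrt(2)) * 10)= -211866624000 * sqrt(2)/7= -42803521867.86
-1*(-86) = 86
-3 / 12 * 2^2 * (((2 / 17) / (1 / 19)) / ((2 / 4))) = -76 / 17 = -4.47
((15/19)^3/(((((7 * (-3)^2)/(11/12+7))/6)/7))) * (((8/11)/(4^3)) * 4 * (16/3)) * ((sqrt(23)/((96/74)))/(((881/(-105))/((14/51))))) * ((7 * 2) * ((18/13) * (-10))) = 2379562500 * sqrt(23)/773157671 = 14.76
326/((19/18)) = 308.84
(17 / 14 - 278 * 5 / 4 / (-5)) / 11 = 45 / 7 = 6.43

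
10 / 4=5 / 2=2.50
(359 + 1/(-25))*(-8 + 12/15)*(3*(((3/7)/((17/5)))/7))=-415368/2975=-139.62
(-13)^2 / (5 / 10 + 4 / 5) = 130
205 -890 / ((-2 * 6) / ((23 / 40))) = 11887 / 48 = 247.65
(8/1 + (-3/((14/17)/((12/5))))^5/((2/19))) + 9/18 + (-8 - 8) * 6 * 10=-51075359811869/105043750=-486229.40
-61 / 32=-1.91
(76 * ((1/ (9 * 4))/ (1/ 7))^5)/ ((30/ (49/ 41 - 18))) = -220020437/ 18593349120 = -0.01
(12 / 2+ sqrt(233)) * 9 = 54+ 9 * sqrt(233) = 191.38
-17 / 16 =-1.06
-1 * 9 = -9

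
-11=-11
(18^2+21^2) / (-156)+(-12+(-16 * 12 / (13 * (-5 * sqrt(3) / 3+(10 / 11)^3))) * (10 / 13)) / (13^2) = -937433090067 / 188680934884+680279424 * sqrt(3) / 47170233721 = -4.94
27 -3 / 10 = 26.70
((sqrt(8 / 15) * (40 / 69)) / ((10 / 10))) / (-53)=-16 * sqrt(30) / 10971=-0.01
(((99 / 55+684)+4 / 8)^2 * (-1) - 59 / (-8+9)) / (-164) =2872.36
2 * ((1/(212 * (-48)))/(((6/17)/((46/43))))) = -0.00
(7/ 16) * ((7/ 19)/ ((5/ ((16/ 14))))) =7/ 190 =0.04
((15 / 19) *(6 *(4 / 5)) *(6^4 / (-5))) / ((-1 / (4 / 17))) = 373248 / 1615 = 231.11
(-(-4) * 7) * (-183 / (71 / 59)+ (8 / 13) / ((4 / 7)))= -3902276 / 923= -4227.82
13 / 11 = 1.18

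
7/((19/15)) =105/19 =5.53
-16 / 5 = -3.20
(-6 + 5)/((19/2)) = -2/19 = -0.11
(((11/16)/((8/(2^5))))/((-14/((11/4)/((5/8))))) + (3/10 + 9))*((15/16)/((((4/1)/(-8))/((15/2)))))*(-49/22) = 372015/1408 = 264.22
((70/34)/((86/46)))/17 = 805/12427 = 0.06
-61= -61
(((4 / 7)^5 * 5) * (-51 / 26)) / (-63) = 0.01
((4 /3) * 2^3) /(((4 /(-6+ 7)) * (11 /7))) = 56 /33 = 1.70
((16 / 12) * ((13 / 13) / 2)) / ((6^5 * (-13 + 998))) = 1 / 11489040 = 0.00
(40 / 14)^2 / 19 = 400 / 931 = 0.43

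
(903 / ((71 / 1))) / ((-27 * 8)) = -0.06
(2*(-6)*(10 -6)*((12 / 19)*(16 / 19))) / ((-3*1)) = 3072 / 361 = 8.51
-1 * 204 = -204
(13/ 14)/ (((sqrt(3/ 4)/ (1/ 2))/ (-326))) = -2119 * sqrt(3)/ 21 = -174.77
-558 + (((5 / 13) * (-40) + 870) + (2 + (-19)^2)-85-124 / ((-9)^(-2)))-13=-123271 / 13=-9482.38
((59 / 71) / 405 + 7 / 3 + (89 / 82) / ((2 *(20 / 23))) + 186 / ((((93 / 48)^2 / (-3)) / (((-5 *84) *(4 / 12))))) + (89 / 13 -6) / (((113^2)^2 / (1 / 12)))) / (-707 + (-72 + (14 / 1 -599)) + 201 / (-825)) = -1418859167172429973781065 / 93001650818600325677616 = -15.26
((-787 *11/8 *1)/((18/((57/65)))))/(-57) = 8657/9360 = 0.92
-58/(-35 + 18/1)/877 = 58/14909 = 0.00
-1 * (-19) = 19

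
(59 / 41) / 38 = 59 / 1558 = 0.04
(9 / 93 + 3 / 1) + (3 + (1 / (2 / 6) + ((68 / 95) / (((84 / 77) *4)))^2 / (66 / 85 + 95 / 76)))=9.11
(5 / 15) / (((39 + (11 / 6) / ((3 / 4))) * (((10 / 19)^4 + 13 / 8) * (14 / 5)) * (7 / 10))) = 26064200 / 10808853307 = 0.00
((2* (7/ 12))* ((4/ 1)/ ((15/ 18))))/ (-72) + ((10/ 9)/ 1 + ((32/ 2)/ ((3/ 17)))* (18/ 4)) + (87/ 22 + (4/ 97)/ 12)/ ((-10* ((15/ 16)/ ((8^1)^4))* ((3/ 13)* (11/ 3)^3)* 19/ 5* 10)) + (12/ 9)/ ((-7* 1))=3823405298469/ 9444177050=404.84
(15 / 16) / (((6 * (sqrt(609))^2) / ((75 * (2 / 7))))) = 125 / 22736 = 0.01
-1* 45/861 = -15/287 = -0.05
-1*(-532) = 532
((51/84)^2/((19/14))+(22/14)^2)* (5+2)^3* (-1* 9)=-1286145/152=-8461.48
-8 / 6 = -1.33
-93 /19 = -4.89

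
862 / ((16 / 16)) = 862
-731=-731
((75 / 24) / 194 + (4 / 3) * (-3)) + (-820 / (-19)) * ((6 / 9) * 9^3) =618385563 / 29488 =20970.75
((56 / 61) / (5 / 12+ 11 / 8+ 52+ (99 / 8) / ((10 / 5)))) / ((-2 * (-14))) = 96 / 175619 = 0.00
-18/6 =-3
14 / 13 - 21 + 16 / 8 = -233 / 13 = -17.92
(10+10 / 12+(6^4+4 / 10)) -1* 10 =38917 / 30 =1297.23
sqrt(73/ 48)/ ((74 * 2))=sqrt(219)/ 1776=0.01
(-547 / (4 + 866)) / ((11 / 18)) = -1641 / 1595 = -1.03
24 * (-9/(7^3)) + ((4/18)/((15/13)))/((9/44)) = 129952/416745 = 0.31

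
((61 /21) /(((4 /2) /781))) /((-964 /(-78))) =619333 /6748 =91.78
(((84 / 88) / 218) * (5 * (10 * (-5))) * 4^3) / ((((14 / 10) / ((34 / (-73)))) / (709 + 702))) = 2878440000 / 87527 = 32886.31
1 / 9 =0.11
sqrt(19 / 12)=sqrt(57) / 6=1.26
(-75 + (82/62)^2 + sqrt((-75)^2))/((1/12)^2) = 242064/961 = 251.89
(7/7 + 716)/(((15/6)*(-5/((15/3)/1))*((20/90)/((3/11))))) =-19359/55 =-351.98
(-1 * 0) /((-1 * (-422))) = 0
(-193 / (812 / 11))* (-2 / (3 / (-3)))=-2123 / 406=-5.23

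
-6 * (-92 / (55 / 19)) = 10488 / 55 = 190.69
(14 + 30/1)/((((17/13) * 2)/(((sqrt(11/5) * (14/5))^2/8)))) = 77077/2125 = 36.27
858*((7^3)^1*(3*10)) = 8828820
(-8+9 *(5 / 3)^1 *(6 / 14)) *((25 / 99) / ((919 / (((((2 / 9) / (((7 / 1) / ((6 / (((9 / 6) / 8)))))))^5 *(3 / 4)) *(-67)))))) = 449629388800 / 19153032843357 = 0.02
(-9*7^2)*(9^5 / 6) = -8680203 / 2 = -4340101.50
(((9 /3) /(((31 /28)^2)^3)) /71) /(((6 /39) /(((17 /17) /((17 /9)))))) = 84571748352 /1071216942967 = 0.08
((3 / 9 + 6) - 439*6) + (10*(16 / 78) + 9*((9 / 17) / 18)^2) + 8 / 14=-276143305 / 105196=-2625.04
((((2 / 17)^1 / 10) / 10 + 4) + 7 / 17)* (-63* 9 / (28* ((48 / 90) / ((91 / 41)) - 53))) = 7540533 / 4451960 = 1.69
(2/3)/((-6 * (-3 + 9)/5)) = -5/54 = -0.09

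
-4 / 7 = -0.57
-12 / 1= -12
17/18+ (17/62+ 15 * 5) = 21265/279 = 76.22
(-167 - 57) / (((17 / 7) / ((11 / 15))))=-17248 / 255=-67.64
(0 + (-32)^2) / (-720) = -64 / 45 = -1.42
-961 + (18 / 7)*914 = 9725 / 7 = 1389.29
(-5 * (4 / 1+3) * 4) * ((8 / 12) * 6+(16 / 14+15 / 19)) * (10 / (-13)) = 157800 / 247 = 638.87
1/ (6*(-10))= -1/ 60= -0.02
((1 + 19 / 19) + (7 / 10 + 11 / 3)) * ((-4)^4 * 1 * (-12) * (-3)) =58675.20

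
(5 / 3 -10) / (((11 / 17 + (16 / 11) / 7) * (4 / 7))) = -17.06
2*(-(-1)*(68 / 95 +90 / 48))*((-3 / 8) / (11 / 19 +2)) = -5907 / 7840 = -0.75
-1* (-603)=603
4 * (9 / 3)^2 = 36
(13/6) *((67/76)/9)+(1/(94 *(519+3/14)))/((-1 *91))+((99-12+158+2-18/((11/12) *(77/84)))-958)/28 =-133521259264529/5146184907864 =-25.95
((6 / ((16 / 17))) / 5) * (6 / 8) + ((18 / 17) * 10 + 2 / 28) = 221167 / 19040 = 11.62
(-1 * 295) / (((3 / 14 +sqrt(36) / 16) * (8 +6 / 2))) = -16520 / 363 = -45.51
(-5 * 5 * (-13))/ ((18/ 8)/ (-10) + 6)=13000/ 231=56.28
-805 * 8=-6440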